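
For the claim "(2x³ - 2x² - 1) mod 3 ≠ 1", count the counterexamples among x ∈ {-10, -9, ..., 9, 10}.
Counterexamples in [-10, 10]: {-10, -7, -4, -1, 2, 5, 8}.

Counting them gives 7 values.

Answer: 7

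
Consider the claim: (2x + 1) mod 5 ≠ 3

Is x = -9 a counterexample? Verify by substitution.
Substitute x = -9 into the relation:
x = -9: LHS = (2·(-9) + 1) mod 5 = (-17) mod 5 = 3; 3 ≠ 3 — FAILS

Since the claim fails at x = -9, this value is a counterexample.

Answer: Yes, x = -9 is a counterexample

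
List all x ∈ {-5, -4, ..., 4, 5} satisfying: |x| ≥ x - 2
Over all integers in [-5, 5], LHS − RHS is smallest at x = 0, where it equals 2:
x = 0: LHS = |0| = 0, RHS = 0 - 2 = -2; 0 ≥ -2 — holds
At the ends of the range:
x = -5: LHS = |-5| = 5, RHS = (-5) - 2 = -7; 5 ≥ -7 — holds
x = 5: LHS = |5| = 5, RHS = 5 - 2 = 3; 5 ≥ 3 — holds
Hence LHS − RHS is never negative, i.e. LHS ≥ RHS throughout, so the relation holds for every integer in [-5, 5].

Answer: All integers in [-5, 5]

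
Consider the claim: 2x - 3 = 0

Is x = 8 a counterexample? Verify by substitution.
Substitute x = 8 into the relation:
x = 8: LHS = 2·8 - 3 = 13; 13 = 0 — FAILS

Since the claim fails at x = 8, this value is a counterexample.

Answer: Yes, x = 8 is a counterexample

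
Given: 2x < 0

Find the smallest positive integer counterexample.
Testing positive integers:
x = 1: LHS = 2·1 = 2; 2 < 0 — FAILS  ← smallest positive counterexample

Answer: x = 1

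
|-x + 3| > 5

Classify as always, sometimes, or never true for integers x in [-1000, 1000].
Holds at x = -3: LHS = |-(-3) + 3| = |6| = 6; 6 > 5 — holds
Fails at x = 0: LHS = |-0 + 3| = |3| = 3; 3 > 5 — FAILS
It is satisfied by some integers in the range but not all.

Answer: Sometimes true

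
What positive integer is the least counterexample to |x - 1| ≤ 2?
Testing positive integers:
x = 1: LHS = |1 - 1| = |0| = 0; 0 ≤ 2 — holds
x = 2: LHS = |2 - 1| = |1| = 1; 1 ≤ 2 — holds
x = 3: LHS = |3 - 1| = |2| = 2; 2 ≤ 2 — holds
x = 4: LHS = |4 - 1| = |3| = 3; 3 ≤ 2 — FAILS  ← smallest positive counterexample

Answer: x = 4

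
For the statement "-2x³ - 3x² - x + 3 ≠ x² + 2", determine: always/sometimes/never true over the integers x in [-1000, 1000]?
Holds at x = 0: LHS = -2·0³ - 3·0² - 0 + 3 = 3, RHS = 0² + 2 = 2; 3 ≠ 2 — holds
Fails at x = -1: LHS = -2·(-1)³ - 3·(-1)² - (-1) + 3 = 3, RHS = (-1)² + 2 = 3; 3 ≠ 3 — FAILS
It is satisfied by some integers in the range but not all.

Answer: Sometimes true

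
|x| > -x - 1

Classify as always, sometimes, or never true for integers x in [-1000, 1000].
Over all integers in [-1000, 1000], LHS − RHS is smallest at x = 0, where it equals 1:
x = 0: LHS = |0| = 0, RHS = -0 - 1 = -1; 0 > -1 — holds
At the ends of the range:
x = -1000: LHS = |-1000| = 1000, RHS = -(-1000) - 1 = 999; 1000 > 999 — holds
x = 1000: LHS = |1000| = 1000, RHS = -1000 - 1 = -1001; 1000 > -1001 — holds
Hence LHS − RHS is never zero or negative, i.e. LHS > RHS throughout, so the relation holds for every integer in [-1000, 1000].

No counterexample exists.

Answer: Always true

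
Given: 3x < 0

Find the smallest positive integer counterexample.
Testing positive integers:
x = 1: LHS = 3·1 = 3; 3 < 0 — FAILS  ← smallest positive counterexample

Answer: x = 1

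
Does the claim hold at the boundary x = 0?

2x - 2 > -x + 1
x = 0: LHS = 2·0 - 2 = -2, RHS = -0 + 1 = 1; -2 > 1 — FAILS

The relation fails at x = 0, so x = 0 is a counterexample.

Answer: No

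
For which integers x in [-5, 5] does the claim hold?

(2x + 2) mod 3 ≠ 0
Holds for: {-5, -3, -2, 0, 1, 3, 4}
Fails for: {-4, -1, 2, 5}

Answer: {-5, -3, -2, 0, 1, 3, 4}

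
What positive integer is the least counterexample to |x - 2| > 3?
Testing positive integers:
x = 1: LHS = |1 - 2| = |-1| = 1; 1 > 3 — FAILS  ← smallest positive counterexample

Answer: x = 1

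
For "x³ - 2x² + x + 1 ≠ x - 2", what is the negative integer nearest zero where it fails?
Testing negative integers from -1 downward:
x = -1: LHS = (-1)³ - 2·(-1)² + (-1) + 1 = -3, RHS = (-1) - 2 = -3; -3 ≠ -3 — FAILS  ← closest negative counterexample to 0

Answer: x = -1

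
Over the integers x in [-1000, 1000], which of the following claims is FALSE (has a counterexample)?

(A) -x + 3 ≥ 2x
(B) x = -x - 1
(A) x = 2: LHS = -2 + 3 = 1, RHS = 2·2 = 4; 1 ≥ 4 — FAILS
(B) x = 0: RHS = -0 - 1 = -1; 0 = -1 — FAILS

Answer: Both A and B are false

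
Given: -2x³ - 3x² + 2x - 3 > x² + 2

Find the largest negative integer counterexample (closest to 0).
Testing negative integers from -1 downward:
x = -1: LHS = -2·(-1)³ - 3·(-1)² + 2·(-1) - 3 = -6, RHS = (-1)² + 2 = 3; -6 > 3 — FAILS  ← closest negative counterexample to 0

Answer: x = -1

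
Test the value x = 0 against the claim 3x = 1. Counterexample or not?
Substitute x = 0 into the relation:
x = 0: LHS = 3·0 = 0; 0 = 1 — FAILS

Since the claim fails at x = 0, this value is a counterexample.

Answer: Yes, x = 0 is a counterexample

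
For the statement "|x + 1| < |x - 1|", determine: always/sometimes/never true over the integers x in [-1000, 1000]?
Holds at x = -1: LHS = |(-1) + 1| = |0| = 0, RHS = |(-1) - 1| = |-2| = 2; 0 < 2 — holds
Fails at x = 0: LHS = |0 + 1| = |1| = 1, RHS = |0 - 1| = |-1| = 1; 1 < 1 — FAILS
It is satisfied by some integers in the range but not all.

Answer: Sometimes true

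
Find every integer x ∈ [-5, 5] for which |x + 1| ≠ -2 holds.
An absolute value is never negative, so the left side is ≥ 0 for every x, while the right side is -2. Tightest case in [-5, 5] is x = -1:
x = -1: LHS = |(-1) + 1| = |0| = 0; 0 ≠ -2 — holds
Hence LHS − RHS is never 0, i.e. the two sides are never equal, so the relation holds for every integer in [-5, 5].

Answer: All integers in [-5, 5]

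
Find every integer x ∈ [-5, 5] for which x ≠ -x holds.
Holds for: {-5, -4, -3, -2, -1, 1, 2, 3, 4, 5}
Fails for: {0}

Answer: {-5, -4, -3, -2, -1, 1, 2, 3, 4, 5}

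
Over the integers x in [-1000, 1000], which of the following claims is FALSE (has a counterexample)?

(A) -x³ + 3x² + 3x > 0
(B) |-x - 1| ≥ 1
(A) x = 0: LHS = -0³ + 3·0² + 3·0 = 0; 0 > 0 — FAILS
(B) x = -1: LHS = |-(-1) - 1| = |0| = 0; 0 ≥ 1 — FAILS

Answer: Both A and B are false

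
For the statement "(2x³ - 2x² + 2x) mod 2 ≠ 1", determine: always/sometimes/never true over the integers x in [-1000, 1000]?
For a polynomial with integer coefficients, its value mod 2 depends only on x mod 2, so it suffices to check one representative of each residue class, x = 0, 1:
x = 0: LHS = (2·0³ - 2·0² + 2·0) mod 2 = 0 mod 2 = 0; 0 ≠ 1 — holds
x = 1: LHS = (2·1³ - 2·1² + 2·1) mod 2 = 2 mod 2 = 0; 0 ≠ 1 — holds
The relation holds in every residue class, so the relation holds for every integer in [-1000, 1000].

No counterexample exists.

Answer: Always true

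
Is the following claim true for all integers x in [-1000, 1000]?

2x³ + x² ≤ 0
The claim fails at x = 1:
x = 1: LHS = 2·1³ + 1² = 3; 3 ≤ 0 — FAILS

Because a single integer refutes it, the statement is false.

Answer: False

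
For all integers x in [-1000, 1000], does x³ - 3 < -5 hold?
The claim fails at x = 0:
x = 0: LHS = 0³ - 3 = -3; -3 < -5 — FAILS

Because a single integer refutes it, the statement is false.

Answer: False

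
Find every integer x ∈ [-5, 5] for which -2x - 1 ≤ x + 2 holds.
Holds for: {-1, 0, 1, 2, 3, 4, 5}
Fails for: {-5, -4, -3, -2}

Answer: {-1, 0, 1, 2, 3, 4, 5}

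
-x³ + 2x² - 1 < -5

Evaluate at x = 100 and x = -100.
x = 100: LHS = -100³ + 2·100² - 1 = -980001; -980001 < -5 — holds
x = -100: LHS = -(-100)³ + 2·(-100)² - 1 = 1019999; 1019999 < -5 — FAILS

Answer: Partially: holds for x = 100, fails for x = -100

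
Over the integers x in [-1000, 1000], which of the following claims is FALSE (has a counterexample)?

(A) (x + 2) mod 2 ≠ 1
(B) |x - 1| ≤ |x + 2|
(A) x = 1: LHS = (1 + 2) mod 2 = 3 mod 2 = 1; 1 ≠ 1 — FAILS
(B) x = -1: LHS = |(-1) - 1| = |-2| = 2, RHS = |(-1) + 2| = |1| = 1; 2 ≤ 1 — FAILS

Answer: Both A and B are false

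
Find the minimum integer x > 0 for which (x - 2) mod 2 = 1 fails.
Testing positive integers:
x = 1: LHS = (1 - 2) mod 2 = (-1) mod 2 = 1; 1 = 1 — holds
x = 2: LHS = (2 - 2) mod 2 = 0 mod 2 = 0; 0 = 1 — FAILS  ← smallest positive counterexample

Answer: x = 2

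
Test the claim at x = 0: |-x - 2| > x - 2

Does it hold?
x = 0: LHS = |-0 - 2| = |-2| = 2, RHS = 0 - 2 = -2; 2 > -2 — holds

The relation is satisfied at x = 0.

Answer: Yes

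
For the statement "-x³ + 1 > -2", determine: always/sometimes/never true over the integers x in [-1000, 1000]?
Holds at x = 0: LHS = -0³ + 1 = 1; 1 > -2 — holds
Fails at x = 2: LHS = -2³ + 1 = -7; -7 > -2 — FAILS
It is satisfied by some integers in the range but not all.

Answer: Sometimes true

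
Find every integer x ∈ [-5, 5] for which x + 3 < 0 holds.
Holds for: {-5, -4}
Fails for: {-3, -2, -1, 0, 1, 2, 3, 4, 5}

Answer: {-5, -4}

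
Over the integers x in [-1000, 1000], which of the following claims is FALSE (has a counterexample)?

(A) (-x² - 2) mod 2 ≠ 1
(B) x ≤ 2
(A) x = 1: LHS = (-1² - 2) mod 2 = (-3) mod 2 = 1; 1 ≠ 1 — FAILS
(B) x = 3: 3 ≤ 2 — FAILS

Answer: Both A and B are false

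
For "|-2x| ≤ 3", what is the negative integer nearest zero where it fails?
Testing negative integers from -1 downward:
x = -1: LHS = |-2·(-1)| = |2| = 2; 2 ≤ 3 — holds
x = -2: LHS = |-2·(-2)| = |4| = 4; 4 ≤ 3 — FAILS  ← closest negative counterexample to 0

Answer: x = -2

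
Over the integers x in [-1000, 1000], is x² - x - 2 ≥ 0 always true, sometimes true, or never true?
Holds at x = -1: LHS = (-1)² - (-1) - 2 = 0; 0 ≥ 0 — holds
Fails at x = 0: LHS = 0² - 0 - 2 = -2; -2 ≥ 0 — FAILS
It is satisfied by some integers in the range but not all.

Answer: Sometimes true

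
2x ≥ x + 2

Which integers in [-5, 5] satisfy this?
Holds for: {2, 3, 4, 5}
Fails for: {-5, -4, -3, -2, -1, 0, 1}

Answer: {2, 3, 4, 5}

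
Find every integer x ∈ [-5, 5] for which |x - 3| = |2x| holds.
Holds for: {-3, 1}
Fails for: {-5, -4, -2, -1, 0, 2, 3, 4, 5}

Answer: {-3, 1}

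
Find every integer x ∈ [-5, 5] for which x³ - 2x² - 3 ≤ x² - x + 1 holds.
Holds for: {-5, -4, -3, -2, -1, 0, 1, 2, 3}
Fails for: {4, 5}

Answer: {-5, -4, -3, -2, -1, 0, 1, 2, 3}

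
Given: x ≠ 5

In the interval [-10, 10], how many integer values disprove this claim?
Counterexamples in [-10, 10]: {5}.

Counting them gives 1 values.

Answer: 1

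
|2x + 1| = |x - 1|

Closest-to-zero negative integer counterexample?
Testing negative integers from -1 downward:
x = -1: LHS = |2·(-1) + 1| = |-1| = 1, RHS = |(-1) - 1| = |-2| = 2; 1 = 2 — FAILS  ← closest negative counterexample to 0

Answer: x = -1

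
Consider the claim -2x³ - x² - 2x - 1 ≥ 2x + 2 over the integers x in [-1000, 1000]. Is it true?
The claim fails at x = 0:
x = 0: LHS = -2·0³ - 0² - 2·0 - 1 = -1, RHS = 2·0 + 2 = 2; -1 ≥ 2 — FAILS

Because a single integer refutes it, the statement is false.

Answer: False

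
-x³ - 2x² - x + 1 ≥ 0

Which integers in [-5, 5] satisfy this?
Holds for: {-5, -4, -3, -2, -1, 0}
Fails for: {1, 2, 3, 4, 5}

Answer: {-5, -4, -3, -2, -1, 0}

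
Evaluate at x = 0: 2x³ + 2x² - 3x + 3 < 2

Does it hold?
x = 0: LHS = 2·0³ + 2·0² - 3·0 + 3 = 3; 3 < 2 — FAILS

The relation fails at x = 0, so x = 0 is a counterexample.

Answer: No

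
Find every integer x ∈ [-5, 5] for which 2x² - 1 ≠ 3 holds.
Track d = LHS − RHS over the integers in [-5, 5]. Equality would need d = 0, but d changes sign only between consecutive integers, jumping over 0:
x = -2: LHS = 2·(-2)² - 1 = 7; 7 ≠ 3 — holds  (d = 4)
x = -1: LHS = 2·(-1)² - 1 = 1; 1 ≠ 3 — holds  (d = -2)
x = 1: LHS = 2·1² - 1 = 1; 1 ≠ 3 — holds  (d = -2)
x = 2: LHS = 2·2² - 1 = 7; 7 ≠ 3 — holds  (d = 4)
Away from these crossings d keeps a constant sign, and checking every integer in [-5, 5] confirms d ≠ 0 throughout. Hence the two sides are never equal, so the relation holds for every integer in [-5, 5].

Answer: All integers in [-5, 5]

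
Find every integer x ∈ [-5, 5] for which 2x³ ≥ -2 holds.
Holds for: {-1, 0, 1, 2, 3, 4, 5}
Fails for: {-5, -4, -3, -2}

Answer: {-1, 0, 1, 2, 3, 4, 5}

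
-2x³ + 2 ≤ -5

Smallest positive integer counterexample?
Testing positive integers:
x = 1: LHS = -2·1³ + 2 = 0; 0 ≤ -5 — FAILS  ← smallest positive counterexample

Answer: x = 1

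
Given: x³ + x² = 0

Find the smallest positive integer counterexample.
Testing positive integers:
x = 1: LHS = 1³ + 1² = 2; 2 = 0 — FAILS  ← smallest positive counterexample

Answer: x = 1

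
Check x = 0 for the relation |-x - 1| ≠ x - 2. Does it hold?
x = 0: LHS = |-0 - 1| = |-1| = 1, RHS = 0 - 2 = -2; 1 ≠ -2 — holds

The relation is satisfied at x = 0.

Answer: Yes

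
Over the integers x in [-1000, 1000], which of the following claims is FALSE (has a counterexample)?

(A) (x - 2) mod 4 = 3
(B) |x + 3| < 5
(A) x = 0: LHS = (0 - 2) mod 4 = (-2) mod 4 = 2; 2 = 3 — FAILS
(B) x = 2: LHS = |2 + 3| = |5| = 5; 5 < 5 — FAILS

Answer: Both A and B are false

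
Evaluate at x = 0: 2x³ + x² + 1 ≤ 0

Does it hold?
x = 0: LHS = 2·0³ + 0² + 1 = 1; 1 ≤ 0 — FAILS

The relation fails at x = 0, so x = 0 is a counterexample.

Answer: No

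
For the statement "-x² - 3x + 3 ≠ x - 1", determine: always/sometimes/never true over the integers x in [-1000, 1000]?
Track d = LHS − RHS over the integers in [-1000, 1000]. Equality would need d = 0, but d changes sign only between consecutive integers, jumping over 0:
x = -5: LHS = -(-5)² - 3·(-5) + 3 = -7, RHS = (-5) - 1 = -6; -7 ≠ -6 — holds  (d = -1)
x = -4: LHS = -(-4)² - 3·(-4) + 3 = -1, RHS = (-4) - 1 = -5; -1 ≠ -5 — holds  (d = 4)
x = 0: LHS = -0² - 3·0 + 3 = 3, RHS = 0 - 1 = -1; 3 ≠ -1 — holds  (d = 4)
x = 1: LHS = -1² - 3·1 + 3 = -1, RHS = 1 - 1 = 0; -1 ≠ 0 — holds  (d = -1)
Away from these crossings d keeps a constant sign, and checking every integer in [-1000, 1000] confirms d ≠ 0 throughout. Hence the two sides are never equal, so the relation holds for every integer in [-1000, 1000].

No counterexample exists.

Answer: Always true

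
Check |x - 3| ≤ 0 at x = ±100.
x = 100: LHS = |100 - 3| = |97| = 97; 97 ≤ 0 — FAILS
x = -100: LHS = |(-100) - 3| = |-103| = 103; 103 ≤ 0 — FAILS

Answer: No, fails for both x = 100 and x = -100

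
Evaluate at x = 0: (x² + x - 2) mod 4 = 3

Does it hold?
x = 0: LHS = (0² + 0 - 2) mod 4 = (-2) mod 4 = 2; 2 = 3 — FAILS

The relation fails at x = 0, so x = 0 is a counterexample.

Answer: No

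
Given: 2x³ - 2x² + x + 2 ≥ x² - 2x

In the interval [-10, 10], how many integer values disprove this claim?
Counterexamples in [-10, 10]: {-10, -9, -8, -7, -6, -5, -4, -3, -2, -1}.

Counting them gives 10 values.

Answer: 10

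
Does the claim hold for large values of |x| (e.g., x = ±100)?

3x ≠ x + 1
x = 100: LHS = 3·100 = 300, RHS = 100 + 1 = 101; 300 ≠ 101 — holds
x = -100: LHS = 3·(-100) = -300, RHS = (-100) + 1 = -99; -300 ≠ -99 — holds

Answer: Yes, holds for both x = 100 and x = -100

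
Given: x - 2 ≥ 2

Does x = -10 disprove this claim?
Substitute x = -10 into the relation:
x = -10: LHS = (-10) - 2 = -12; -12 ≥ 2 — FAILS

Since the claim fails at x = -10, this value is a counterexample.

Answer: Yes, x = -10 is a counterexample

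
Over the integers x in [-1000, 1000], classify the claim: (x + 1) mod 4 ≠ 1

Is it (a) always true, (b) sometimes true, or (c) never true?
Holds at x = 1: LHS = (1 + 1) mod 4 = 2 mod 4 = 2; 2 ≠ 1 — holds
Fails at x = 0: LHS = (0 + 1) mod 4 = 1 mod 4 = 1; 1 ≠ 1 — FAILS
It is satisfied by some integers in the range but not all.

Answer: Sometimes true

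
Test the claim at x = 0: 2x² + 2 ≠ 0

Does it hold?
x = 0: LHS = 2·0² + 2 = 2; 2 ≠ 0 — holds

The relation is satisfied at x = 0.

Answer: Yes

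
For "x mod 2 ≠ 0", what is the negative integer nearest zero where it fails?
Testing negative integers from -1 downward:
x = -1: LHS = (-1) mod 2 = 1; 1 ≠ 0 — holds
x = -2: LHS = (-2) mod 2 = 0; 0 ≠ 0 — FAILS  ← closest negative counterexample to 0

Answer: x = -2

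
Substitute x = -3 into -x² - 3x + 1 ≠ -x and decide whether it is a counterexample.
Substitute x = -3 into the relation:
x = -3: LHS = -(-3)² - 3·(-3) + 1 = 1, RHS = -(-3) = 3; 1 ≠ 3 — holds

The relation holds at x = -3, so it is not a counterexample.

Answer: No, x = -3 is not a counterexample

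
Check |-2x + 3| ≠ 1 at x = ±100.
x = 100: LHS = |-2·100 + 3| = |-197| = 197; 197 ≠ 1 — holds
x = -100: LHS = |-2·(-100) + 3| = |203| = 203; 203 ≠ 1 — holds

Answer: Yes, holds for both x = 100 and x = -100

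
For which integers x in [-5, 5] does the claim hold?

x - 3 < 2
Holds for: {-5, -4, -3, -2, -1, 0, 1, 2, 3, 4}
Fails for: {5}

Answer: {-5, -4, -3, -2, -1, 0, 1, 2, 3, 4}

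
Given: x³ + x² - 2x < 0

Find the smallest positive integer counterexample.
Testing positive integers:
x = 1: LHS = 1³ + 1² - 2·1 = 0; 0 < 0 — FAILS  ← smallest positive counterexample

Answer: x = 1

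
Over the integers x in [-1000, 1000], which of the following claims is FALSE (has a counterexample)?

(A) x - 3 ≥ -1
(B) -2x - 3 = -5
(A) x = 0: LHS = 0 - 3 = -3; -3 ≥ -1 — FAILS
(B) x = 0: LHS = -2·0 - 3 = -3; -3 = -5 — FAILS

Answer: Both A and B are false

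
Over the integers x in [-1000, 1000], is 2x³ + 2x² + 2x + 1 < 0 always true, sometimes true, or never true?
Holds at x = -1: LHS = 2·(-1)³ + 2·(-1)² + 2·(-1) + 1 = -1; -1 < 0 — holds
Fails at x = 0: LHS = 2·0³ + 2·0² + 2·0 + 1 = 1; 1 < 0 — FAILS
It is satisfied by some integers in the range but not all.

Answer: Sometimes true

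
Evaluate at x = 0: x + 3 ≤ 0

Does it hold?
x = 0: LHS = 0 + 3 = 3; 3 ≤ 0 — FAILS

The relation fails at x = 0, so x = 0 is a counterexample.

Answer: No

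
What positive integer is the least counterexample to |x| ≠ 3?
Testing positive integers:
x = 1: LHS = |1| = 1; 1 ≠ 3 — holds
x = 2: LHS = |2| = 2; 2 ≠ 3 — holds
x = 3: LHS = |3| = 3; 3 ≠ 3 — FAILS  ← smallest positive counterexample

Answer: x = 3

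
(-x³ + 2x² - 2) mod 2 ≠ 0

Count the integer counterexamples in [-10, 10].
Counterexamples in [-10, 10]: {-10, -8, -6, -4, -2, 0, 2, 4, 6, 8, 10}.

Counting them gives 11 values.

Answer: 11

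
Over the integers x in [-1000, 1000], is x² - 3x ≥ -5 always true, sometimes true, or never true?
Over all integers in [-1000, 1000], LHS − RHS is smallest at x = 1, where it equals 3:
x = 1: LHS = 1² - 3·1 = -2; -2 ≥ -5 — holds
At the ends of the range:
x = -1000: LHS = (-1000)² - 3·(-1000) = 1003000; 1003000 ≥ -5 — holds
x = 1000: LHS = 1000² - 3·1000 = 997000; 997000 ≥ -5 — holds
Hence LHS − RHS is never negative, i.e. LHS ≥ RHS throughout, so the relation holds for every integer in [-1000, 1000].

No counterexample exists.

Answer: Always true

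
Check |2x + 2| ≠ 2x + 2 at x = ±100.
x = 100: LHS = |2·100 + 2| = |202| = 202, RHS = 2·100 + 2 = 202; 202 ≠ 202 — FAILS
x = -100: LHS = |2·(-100) + 2| = |-198| = 198, RHS = 2·(-100) + 2 = -198; 198 ≠ -198 — holds

Answer: Partially: fails for x = 100, holds for x = -100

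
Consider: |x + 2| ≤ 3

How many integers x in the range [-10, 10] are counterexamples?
Counterexamples in [-10, 10]: {-10, -9, -8, -7, -6, 2, 3, 4, 5, 6, 7, 8, 9, 10}.

Counting them gives 14 values.

Answer: 14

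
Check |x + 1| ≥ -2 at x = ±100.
x = 100: LHS = |100 + 1| = |101| = 101; 101 ≥ -2 — holds
x = -100: LHS = |(-100) + 1| = |-99| = 99; 99 ≥ -2 — holds

Answer: Yes, holds for both x = 100 and x = -100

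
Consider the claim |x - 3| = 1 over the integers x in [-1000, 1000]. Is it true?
The claim fails at x = 0:
x = 0: LHS = |0 - 3| = |-3| = 3; 3 = 1 — FAILS

Because a single integer refutes it, the statement is false.

Answer: False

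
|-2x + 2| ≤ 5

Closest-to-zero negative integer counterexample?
Testing negative integers from -1 downward:
x = -1: LHS = |-2·(-1) + 2| = |4| = 4; 4 ≤ 5 — holds
x = -2: LHS = |-2·(-2) + 2| = |6| = 6; 6 ≤ 5 — FAILS  ← closest negative counterexample to 0

Answer: x = -2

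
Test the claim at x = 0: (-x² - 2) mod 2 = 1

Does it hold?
x = 0: LHS = (-0² - 2) mod 2 = (-2) mod 2 = 0; 0 = 1 — FAILS

The relation fails at x = 0, so x = 0 is a counterexample.

Answer: No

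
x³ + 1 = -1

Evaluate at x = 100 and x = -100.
x = 100: LHS = 100³ + 1 = 1000001; 1000001 = -1 — FAILS
x = -100: LHS = (-100)³ + 1 = -999999; -999999 = -1 — FAILS

Answer: No, fails for both x = 100 and x = -100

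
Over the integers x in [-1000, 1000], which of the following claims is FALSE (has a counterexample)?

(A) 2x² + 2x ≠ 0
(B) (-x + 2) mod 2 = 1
(A) x = 0: LHS = 2·0² + 2·0 = 0; 0 ≠ 0 — FAILS
(B) x = 0: LHS = (-0 + 2) mod 2 = 2 mod 2 = 0; 0 = 1 — FAILS

Answer: Both A and B are false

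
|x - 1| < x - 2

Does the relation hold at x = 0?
x = 0: LHS = |0 - 1| = |-1| = 1, RHS = 0 - 2 = -2; 1 < -2 — FAILS

The relation fails at x = 0, so x = 0 is a counterexample.

Answer: No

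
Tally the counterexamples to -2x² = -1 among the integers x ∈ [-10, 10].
Counterexamples in [-10, 10]: {-10, -9, -8, -7, -6, -5, -4, -3, -2, -1, 0, 1, 2, 3, 4, 5, 6, 7, 8, 9, 10}.

Counting them gives 21 values.

Answer: 21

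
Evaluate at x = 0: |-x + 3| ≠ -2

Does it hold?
x = 0: LHS = |-0 + 3| = |3| = 3; 3 ≠ -2 — holds

The relation is satisfied at x = 0.

Answer: Yes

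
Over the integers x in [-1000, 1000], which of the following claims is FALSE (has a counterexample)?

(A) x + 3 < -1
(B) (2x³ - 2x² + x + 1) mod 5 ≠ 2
(A) x = 0: LHS = 0 + 3 = 3; 3 < -1 — FAILS
(B) x = 1: LHS = (2·1³ - 2·1² + 1 + 1) mod 5 = 2 mod 5 = 2; 2 ≠ 2 — FAILS

Answer: Both A and B are false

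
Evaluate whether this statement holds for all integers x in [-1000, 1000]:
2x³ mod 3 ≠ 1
The claim fails at x = -1:
x = -1: LHS = (2·(-1)³) mod 3 = (-2) mod 3 = 1; 1 ≠ 1 — FAILS

Because a single integer refutes it, the statement is false.

Answer: False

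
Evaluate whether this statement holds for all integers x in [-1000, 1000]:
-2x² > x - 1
The claim fails at x = 1:
x = 1: LHS = -2·1² = -2, RHS = 1 - 1 = 0; -2 > 0 — FAILS

Because a single integer refutes it, the statement is false.

Answer: False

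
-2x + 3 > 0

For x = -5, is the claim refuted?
Substitute x = -5 into the relation:
x = -5: LHS = -2·(-5) + 3 = 13; 13 > 0 — holds

The claim holds here, so x = -5 is not a counterexample. (A counterexample exists elsewhere, e.g. x = 2.)

Answer: No, x = -5 is not a counterexample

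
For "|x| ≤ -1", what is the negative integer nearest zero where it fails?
Testing negative integers from -1 downward:
x = -1: LHS = |-1| = 1; 1 ≤ -1 — FAILS  ← closest negative counterexample to 0

Answer: x = -1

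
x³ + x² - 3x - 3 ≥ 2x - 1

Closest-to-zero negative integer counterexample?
Testing negative integers from -1 downward:
x = -1: LHS = (-1)³ + (-1)² - 3·(-1) - 3 = 0, RHS = 2·(-1) - 1 = -3; 0 ≥ -3 — holds
x = -2: LHS = (-2)³ + (-2)² - 3·(-2) - 3 = -1, RHS = 2·(-2) - 1 = -5; -1 ≥ -5 — holds
x = -3: LHS = (-3)³ + (-3)² - 3·(-3) - 3 = -12, RHS = 2·(-3) - 1 = -7; -12 ≥ -7 — FAILS  ← closest negative counterexample to 0

Answer: x = -3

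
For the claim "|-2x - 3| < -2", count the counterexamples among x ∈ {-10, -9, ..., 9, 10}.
Counterexamples in [-10, 10]: {-10, -9, -8, -7, -6, -5, -4, -3, -2, -1, 0, 1, 2, 3, 4, 5, 6, 7, 8, 9, 10}.

Counting them gives 21 values.

Answer: 21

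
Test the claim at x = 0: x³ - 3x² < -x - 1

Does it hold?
x = 0: LHS = 0³ - 3·0² = 0, RHS = -0 - 1 = -1; 0 < -1 — FAILS

The relation fails at x = 0, so x = 0 is a counterexample.

Answer: No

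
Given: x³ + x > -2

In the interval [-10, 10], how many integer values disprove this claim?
Counterexamples in [-10, 10]: {-10, -9, -8, -7, -6, -5, -4, -3, -2, -1}.

Counting them gives 10 values.

Answer: 10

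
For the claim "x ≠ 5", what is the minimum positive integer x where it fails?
Testing positive integers:
x = 1: 1 ≠ 5 — holds
x = 2: 2 ≠ 5 — holds
x = 3: 3 ≠ 5 — holds
x = 4: 4 ≠ 5 — holds
x = 5: 5 ≠ 5 — FAILS  ← smallest positive counterexample

Answer: x = 5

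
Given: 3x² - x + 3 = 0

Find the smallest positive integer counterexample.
Testing positive integers:
x = 1: LHS = 3·1² - 1 + 3 = 5; 5 = 0 — FAILS  ← smallest positive counterexample

Answer: x = 1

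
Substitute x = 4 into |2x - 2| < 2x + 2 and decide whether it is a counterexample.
Substitute x = 4 into the relation:
x = 4: LHS = |2·4 - 2| = |6| = 6, RHS = 2·4 + 2 = 10; 6 < 10 — holds

The claim holds here, so x = 4 is not a counterexample. (A counterexample exists elsewhere, e.g. x = 0.)

Answer: No, x = 4 is not a counterexample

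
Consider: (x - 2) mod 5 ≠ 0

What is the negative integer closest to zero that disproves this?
Testing negative integers from -1 downward:
x = -1: LHS = ((-1) - 2) mod 5 = (-3) mod 5 = 2; 2 ≠ 0 — holds
x = -2: LHS = ((-2) - 2) mod 5 = (-4) mod 5 = 1; 1 ≠ 0 — holds
x = -3: LHS = ((-3) - 2) mod 5 = (-5) mod 5 = 0; 0 ≠ 0 — FAILS  ← closest negative counterexample to 0

Answer: x = -3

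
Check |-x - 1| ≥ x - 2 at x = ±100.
x = 100: LHS = |-100 - 1| = |-101| = 101, RHS = 100 - 2 = 98; 101 ≥ 98 — holds
x = -100: LHS = |-(-100) - 1| = |99| = 99, RHS = (-100) - 2 = -102; 99 ≥ -102 — holds

Answer: Yes, holds for both x = 100 and x = -100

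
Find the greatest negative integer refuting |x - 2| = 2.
Testing negative integers from -1 downward:
x = -1: LHS = |(-1) - 2| = |-3| = 3; 3 = 2 — FAILS  ← closest negative counterexample to 0

Answer: x = -1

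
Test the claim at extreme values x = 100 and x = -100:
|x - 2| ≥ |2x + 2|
x = 100: LHS = |100 - 2| = |98| = 98, RHS = |2·100 + 2| = |202| = 202; 98 ≥ 202 — FAILS
x = -100: LHS = |(-100) - 2| = |-102| = 102, RHS = |2·(-100) + 2| = |-198| = 198; 102 ≥ 198 — FAILS

Answer: No, fails for both x = 100 and x = -100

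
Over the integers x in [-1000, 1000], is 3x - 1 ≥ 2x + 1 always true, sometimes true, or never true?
Holds at x = 2: LHS = 3·2 - 1 = 5, RHS = 2·2 + 1 = 5; 5 ≥ 5 — holds
Fails at x = 0: LHS = 3·0 - 1 = -1, RHS = 2·0 + 1 = 1; -1 ≥ 1 — FAILS
It is satisfied by some integers in the range but not all.

Answer: Sometimes true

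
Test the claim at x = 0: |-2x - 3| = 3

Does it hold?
x = 0: LHS = |-2·0 - 3| = |-3| = 3; 3 = 3 — holds

The relation is satisfied at x = 0.

Answer: Yes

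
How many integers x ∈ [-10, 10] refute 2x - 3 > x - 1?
Counterexamples in [-10, 10]: {-10, -9, -8, -7, -6, -5, -4, -3, -2, -1, 0, 1, 2}.

Counting them gives 13 values.

Answer: 13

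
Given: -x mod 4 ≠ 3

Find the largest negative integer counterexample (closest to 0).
Testing negative integers from -1 downward:
x = -1: LHS = (-(-1)) mod 4 = 1 mod 4 = 1; 1 ≠ 3 — holds
x = -2: LHS = (-(-2)) mod 4 = 2 mod 4 = 2; 2 ≠ 3 — holds
x = -3: LHS = (-(-3)) mod 4 = 3 mod 4 = 3; 3 ≠ 3 — FAILS  ← closest negative counterexample to 0

Answer: x = -3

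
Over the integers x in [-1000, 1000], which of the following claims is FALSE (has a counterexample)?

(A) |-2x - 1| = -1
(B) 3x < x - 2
(A) x = 0: LHS = |-2·0 - 1| = |-1| = 1; 1 = -1 — FAILS
(B) x = 0: LHS = 3·0 = 0, RHS = 0 - 2 = -2; 0 < -2 — FAILS

Answer: Both A and B are false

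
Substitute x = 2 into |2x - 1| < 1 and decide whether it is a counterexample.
Substitute x = 2 into the relation:
x = 2: LHS = |2·2 - 1| = |3| = 3; 3 < 1 — FAILS

Since the claim fails at x = 2, this value is a counterexample.

Answer: Yes, x = 2 is a counterexample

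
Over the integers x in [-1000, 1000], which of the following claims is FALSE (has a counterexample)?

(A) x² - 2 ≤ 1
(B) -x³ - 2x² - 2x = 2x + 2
(A) x = 2: LHS = 2² - 2 = 2; 2 ≤ 1 — FAILS
(B) x = 0: LHS = -0³ - 2·0² - 2·0 = 0, RHS = 2·0 + 2 = 2; 0 = 2 — FAILS

Answer: Both A and B are false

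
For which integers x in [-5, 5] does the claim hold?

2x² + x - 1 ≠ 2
Holds for: {-5, -4, -3, -2, -1, 0, 2, 3, 4, 5}
Fails for: {1}

Answer: {-5, -4, -3, -2, -1, 0, 2, 3, 4, 5}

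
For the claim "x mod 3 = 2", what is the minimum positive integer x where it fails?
Testing positive integers:
x = 1: LHS = 1 mod 3 = 1; 1 = 2 — FAILS  ← smallest positive counterexample

Answer: x = 1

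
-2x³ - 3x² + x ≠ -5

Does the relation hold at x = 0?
x = 0: LHS = -2·0³ - 3·0² + 0 = 0; 0 ≠ -5 — holds

The relation is satisfied at x = 0.

Answer: Yes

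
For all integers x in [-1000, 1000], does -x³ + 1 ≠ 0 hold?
The claim fails at x = 1:
x = 1: LHS = -1³ + 1 = 0; 0 ≠ 0 — FAILS

Because a single integer refutes it, the statement is false.

Answer: False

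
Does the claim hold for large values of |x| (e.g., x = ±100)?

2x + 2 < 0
x = 100: LHS = 2·100 + 2 = 202; 202 < 0 — FAILS
x = -100: LHS = 2·(-100) + 2 = -198; -198 < 0 — holds

Answer: Partially: fails for x = 100, holds for x = -100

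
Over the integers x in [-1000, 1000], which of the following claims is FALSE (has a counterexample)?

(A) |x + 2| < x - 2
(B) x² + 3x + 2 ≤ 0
(A) x = 0: LHS = |0 + 2| = |2| = 2, RHS = 0 - 2 = -2; 2 < -2 — FAILS
(B) x = 0: LHS = 0² + 3·0 + 2 = 2; 2 ≤ 0 — FAILS

Answer: Both A and B are false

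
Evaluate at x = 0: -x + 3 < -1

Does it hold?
x = 0: LHS = -0 + 3 = 3; 3 < -1 — FAILS

The relation fails at x = 0, so x = 0 is a counterexample.

Answer: No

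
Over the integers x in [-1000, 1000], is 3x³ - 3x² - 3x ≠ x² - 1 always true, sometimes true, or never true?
Track d = LHS − RHS over the integers in [-1000, 1000]. Equality would need d = 0, but d changes sign only between consecutive integers, jumping over 0:
x = -1: LHS = 3·(-1)³ - 3·(-1)² - 3·(-1) = -3, RHS = (-1)² - 1 = 0; -3 ≠ 0 — holds  (d = -3)
x = 0: LHS = 3·0³ - 3·0² - 3·0 = 0, RHS = 0² - 1 = -1; 0 ≠ -1 — holds  (d = 1)
x = 0: LHS = 3·0³ - 3·0² - 3·0 = 0, RHS = 0² - 1 = -1; 0 ≠ -1 — holds  (d = 1)
x = 1: LHS = 3·1³ - 3·1² - 3·1 = -3, RHS = 1² - 1 = 0; -3 ≠ 0 — holds  (d = -3)
x = 1: LHS = 3·1³ - 3·1² - 3·1 = -3, RHS = 1² - 1 = 0; -3 ≠ 0 — holds  (d = -3)
x = 2: LHS = 3·2³ - 3·2² - 3·2 = 6, RHS = 2² - 1 = 3; 6 ≠ 3 — holds  (d = 3)
Away from these crossings d keeps a constant sign, and checking every integer in [-1000, 1000] confirms d ≠ 0 throughout. Hence the two sides are never equal, so the relation holds for every integer in [-1000, 1000].

No counterexample exists.

Answer: Always true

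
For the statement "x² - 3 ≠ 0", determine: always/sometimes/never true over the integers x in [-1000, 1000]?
Track d = LHS − RHS over the integers in [-1000, 1000]. Equality would need d = 0, but d changes sign only between consecutive integers, jumping over 0:
x = -2: LHS = (-2)² - 3 = 1; 1 ≠ 0 — holds  (d = 1)
x = -1: LHS = (-1)² - 3 = -2; -2 ≠ 0 — holds  (d = -2)
x = 1: LHS = 1² - 3 = -2; -2 ≠ 0 — holds  (d = -2)
x = 2: LHS = 2² - 3 = 1; 1 ≠ 0 — holds  (d = 1)
Away from these crossings d keeps a constant sign, and checking every integer in [-1000, 1000] confirms d ≠ 0 throughout. Hence the two sides are never equal, so the relation holds for every integer in [-1000, 1000].

No counterexample exists.

Answer: Always true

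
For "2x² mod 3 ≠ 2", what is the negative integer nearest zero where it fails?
Testing negative integers from -1 downward:
x = -1: LHS = (2·(-1)²) mod 3 = 2 mod 3 = 2; 2 ≠ 2 — FAILS  ← closest negative counterexample to 0

Answer: x = -1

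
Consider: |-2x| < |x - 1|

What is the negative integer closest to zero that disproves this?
Testing negative integers from -1 downward:
x = -1: LHS = |-2·(-1)| = |2| = 2, RHS = |(-1) - 1| = |-2| = 2; 2 < 2 — FAILS  ← closest negative counterexample to 0

Answer: x = -1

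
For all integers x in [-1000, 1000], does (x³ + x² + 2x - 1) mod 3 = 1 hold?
The claim fails at x = 0:
x = 0: LHS = (0³ + 0² + 2·0 - 1) mod 3 = (-1) mod 3 = 2; 2 = 1 — FAILS

Because a single integer refutes it, the statement is false.

Answer: False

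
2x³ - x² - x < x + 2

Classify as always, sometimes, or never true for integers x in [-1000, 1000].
Holds at x = 0: LHS = 2·0³ - 0² - 0 = 0, RHS = 0 + 2 = 2; 0 < 2 — holds
Fails at x = 2: LHS = 2·2³ - 2² - 2 = 10, RHS = 2 + 2 = 4; 10 < 4 — FAILS
It is satisfied by some integers in the range but not all.

Answer: Sometimes true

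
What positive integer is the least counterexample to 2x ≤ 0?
Testing positive integers:
x = 1: LHS = 2·1 = 2; 2 ≤ 0 — FAILS  ← smallest positive counterexample

Answer: x = 1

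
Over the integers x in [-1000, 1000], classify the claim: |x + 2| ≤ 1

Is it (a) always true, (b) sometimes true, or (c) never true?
Holds at x = -1: LHS = |(-1) + 2| = |1| = 1; 1 ≤ 1 — holds
Fails at x = 0: LHS = |0 + 2| = |2| = 2; 2 ≤ 1 — FAILS
It is satisfied by some integers in the range but not all.

Answer: Sometimes true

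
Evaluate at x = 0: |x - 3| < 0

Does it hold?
x = 0: LHS = |0 - 3| = |-3| = 3; 3 < 0 — FAILS

The relation fails at x = 0, so x = 0 is a counterexample.

Answer: No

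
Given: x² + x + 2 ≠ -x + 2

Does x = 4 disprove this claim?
Substitute x = 4 into the relation:
x = 4: LHS = 4² + 4 + 2 = 22, RHS = -4 + 2 = -2; 22 ≠ -2 — holds

The claim holds here, so x = 4 is not a counterexample. (A counterexample exists elsewhere, e.g. x = 0.)

Answer: No, x = 4 is not a counterexample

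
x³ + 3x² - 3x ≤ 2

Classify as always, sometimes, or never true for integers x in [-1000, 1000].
Holds at x = 0: LHS = 0³ + 3·0² - 3·0 = 0; 0 ≤ 2 — holds
Fails at x = -1: LHS = (-1)³ + 3·(-1)² - 3·(-1) = 5; 5 ≤ 2 — FAILS
It is satisfied by some integers in the range but not all.

Answer: Sometimes true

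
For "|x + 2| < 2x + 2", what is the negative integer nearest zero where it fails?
Testing negative integers from -1 downward:
x = -1: LHS = |(-1) + 2| = |1| = 1, RHS = 2·(-1) + 2 = 0; 1 < 0 — FAILS  ← closest negative counterexample to 0

Answer: x = -1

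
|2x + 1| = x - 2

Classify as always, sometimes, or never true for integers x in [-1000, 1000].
Over all integers in [-1000, 1000], LHS − RHS is always positive; it is smallest at x = 0, where it equals 3:
x = 0: LHS = |2·0 + 1| = |1| = 1, RHS = 0 - 2 = -2; 1 = -2 — FAILS
At the ends of the range:
x = -1000: LHS = |2·(-1000) + 1| = |-1999| = 1999, RHS = (-1000) - 2 = -1002; 1999 = -1002 — FAILS
x = 1000: LHS = |2·1000 + 1| = |2001| = 2001, RHS = 1000 - 2 = 998; 2001 = 998 — FAILS
Hence LHS − RHS is never 0, i.e. the two sides are never equal, so the claimed relation (=) fails for every integer in [-1000, 1000].

No integer in the range satisfies it.

Answer: Never true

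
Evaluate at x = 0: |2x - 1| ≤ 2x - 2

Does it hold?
x = 0: LHS = |2·0 - 1| = |-1| = 1, RHS = 2·0 - 2 = -2; 1 ≤ -2 — FAILS

The relation fails at x = 0, so x = 0 is a counterexample.

Answer: No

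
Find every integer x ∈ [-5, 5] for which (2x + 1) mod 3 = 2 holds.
Holds for: {-4, -1, 2, 5}
Fails for: {-5, -3, -2, 0, 1, 3, 4}

Answer: {-4, -1, 2, 5}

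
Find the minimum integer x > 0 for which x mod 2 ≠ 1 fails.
Testing positive integers:
x = 1: LHS = 1 mod 2 = 1; 1 ≠ 1 — FAILS  ← smallest positive counterexample

Answer: x = 1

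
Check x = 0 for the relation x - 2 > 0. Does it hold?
x = 0: LHS = 0 - 2 = -2; -2 > 0 — FAILS

The relation fails at x = 0, so x = 0 is a counterexample.

Answer: No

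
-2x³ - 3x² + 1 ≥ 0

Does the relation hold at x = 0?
x = 0: LHS = -2·0³ - 3·0² + 1 = 1; 1 ≥ 0 — holds

The relation is satisfied at x = 0.

Answer: Yes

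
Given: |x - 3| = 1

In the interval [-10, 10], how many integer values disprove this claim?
Counterexamples in [-10, 10]: {-10, -9, -8, -7, -6, -5, -4, -3, -2, -1, 0, 1, 3, 5, 6, 7, 8, 9, 10}.

Counting them gives 19 values.

Answer: 19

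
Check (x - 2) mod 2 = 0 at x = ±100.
x = 100: LHS = (100 - 2) mod 2 = 98 mod 2 = 0; 0 = 0 — holds
x = -100: LHS = ((-100) - 2) mod 2 = (-102) mod 2 = 0; 0 = 0 — holds

Answer: Yes, holds for both x = 100 and x = -100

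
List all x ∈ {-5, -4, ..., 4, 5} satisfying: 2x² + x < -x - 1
Over all integers in [-5, 5], LHS − RHS is smallest at x = 0, where it equals 1:
x = 0: LHS = 2·0² + 0 = 0, RHS = -0 - 1 = -1; 0 < -1 — FAILS
At the ends of the range:
x = -5: LHS = 2·(-5)² + (-5) = 45, RHS = -(-5) - 1 = 4; 45 < 4 — FAILS
x = 5: LHS = 2·5² + 5 = 55, RHS = -5 - 1 = -6; 55 < -6 — FAILS
Hence LHS − RHS is never negative, i.e. LHS ≥ RHS throughout, so the claimed relation (<) fails for every integer in [-5, 5].

Answer: None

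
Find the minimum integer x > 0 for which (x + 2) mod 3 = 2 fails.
Testing positive integers:
x = 1: LHS = (1 + 2) mod 3 = 3 mod 3 = 0; 0 = 2 — FAILS  ← smallest positive counterexample

Answer: x = 1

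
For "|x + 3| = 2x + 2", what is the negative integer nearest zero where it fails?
Testing negative integers from -1 downward:
x = -1: LHS = |(-1) + 3| = |2| = 2, RHS = 2·(-1) + 2 = 0; 2 = 0 — FAILS  ← closest negative counterexample to 0

Answer: x = -1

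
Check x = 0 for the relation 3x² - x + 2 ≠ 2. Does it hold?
x = 0: LHS = 3·0² - 0 + 2 = 2; 2 ≠ 2 — FAILS

The relation fails at x = 0, so x = 0 is a counterexample.

Answer: No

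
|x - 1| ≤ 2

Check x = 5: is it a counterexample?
Substitute x = 5 into the relation:
x = 5: LHS = |5 - 1| = |4| = 4; 4 ≤ 2 — FAILS

Since the claim fails at x = 5, this value is a counterexample.

Answer: Yes, x = 5 is a counterexample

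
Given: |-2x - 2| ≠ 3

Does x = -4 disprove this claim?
Substitute x = -4 into the relation:
x = -4: LHS = |-2·(-4) - 2| = |6| = 6; 6 ≠ 3 — holds

The relation holds at x = -4, so it is not a counterexample.

Answer: No, x = -4 is not a counterexample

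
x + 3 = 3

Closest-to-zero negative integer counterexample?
Testing negative integers from -1 downward:
x = -1: LHS = (-1) + 3 = 2; 2 = 3 — FAILS  ← closest negative counterexample to 0

Answer: x = -1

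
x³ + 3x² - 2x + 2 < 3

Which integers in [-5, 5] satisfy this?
Holds for: {-5, -4, 0}
Fails for: {-3, -2, -1, 1, 2, 3, 4, 5}

Answer: {-5, -4, 0}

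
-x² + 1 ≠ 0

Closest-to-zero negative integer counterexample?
Testing negative integers from -1 downward:
x = -1: LHS = -(-1)² + 1 = 0; 0 ≠ 0 — FAILS  ← closest negative counterexample to 0

Answer: x = -1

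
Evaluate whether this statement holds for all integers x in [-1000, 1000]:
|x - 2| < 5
The claim fails at x = -3:
x = -3: LHS = |(-3) - 2| = |-5| = 5; 5 < 5 — FAILS

Because a single integer refutes it, the statement is false.

Answer: False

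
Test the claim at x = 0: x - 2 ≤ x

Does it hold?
x = 0: LHS = 0 - 2 = -2; -2 ≤ 0 — holds

The relation is satisfied at x = 0.

Answer: Yes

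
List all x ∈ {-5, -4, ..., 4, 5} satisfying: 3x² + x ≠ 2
Holds for: {-5, -4, -3, -2, 0, 1, 2, 3, 4, 5}
Fails for: {-1}

Answer: {-5, -4, -3, -2, 0, 1, 2, 3, 4, 5}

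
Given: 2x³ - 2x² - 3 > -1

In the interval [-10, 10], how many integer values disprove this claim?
Counterexamples in [-10, 10]: {-10, -9, -8, -7, -6, -5, -4, -3, -2, -1, 0, 1}.

Counting them gives 12 values.

Answer: 12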